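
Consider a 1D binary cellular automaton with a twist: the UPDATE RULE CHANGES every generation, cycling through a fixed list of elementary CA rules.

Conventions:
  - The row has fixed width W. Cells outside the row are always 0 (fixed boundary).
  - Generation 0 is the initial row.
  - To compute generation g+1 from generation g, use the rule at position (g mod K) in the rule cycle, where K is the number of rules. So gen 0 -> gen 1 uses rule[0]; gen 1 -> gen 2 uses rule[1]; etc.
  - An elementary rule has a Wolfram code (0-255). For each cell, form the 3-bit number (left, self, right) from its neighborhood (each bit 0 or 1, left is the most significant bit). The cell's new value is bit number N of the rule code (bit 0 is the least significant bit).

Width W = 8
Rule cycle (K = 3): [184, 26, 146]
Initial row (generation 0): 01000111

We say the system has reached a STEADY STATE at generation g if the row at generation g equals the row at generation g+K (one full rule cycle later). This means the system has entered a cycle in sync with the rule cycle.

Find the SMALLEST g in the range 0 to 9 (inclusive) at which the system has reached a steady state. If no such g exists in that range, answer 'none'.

Gen 0: 01000111
Gen 1 (rule 184): 00100110
Gen 2 (rule 26): 01011101
Gen 3 (rule 146): 10001000
Gen 4 (rule 184): 01000100
Gen 5 (rule 26): 10101010
Gen 6 (rule 146): 00000001
Gen 7 (rule 184): 00000000
Gen 8 (rule 26): 00000000
Gen 9 (rule 146): 00000000
Gen 10 (rule 184): 00000000
Gen 11 (rule 26): 00000000
Gen 12 (rule 146): 00000000

Answer: 7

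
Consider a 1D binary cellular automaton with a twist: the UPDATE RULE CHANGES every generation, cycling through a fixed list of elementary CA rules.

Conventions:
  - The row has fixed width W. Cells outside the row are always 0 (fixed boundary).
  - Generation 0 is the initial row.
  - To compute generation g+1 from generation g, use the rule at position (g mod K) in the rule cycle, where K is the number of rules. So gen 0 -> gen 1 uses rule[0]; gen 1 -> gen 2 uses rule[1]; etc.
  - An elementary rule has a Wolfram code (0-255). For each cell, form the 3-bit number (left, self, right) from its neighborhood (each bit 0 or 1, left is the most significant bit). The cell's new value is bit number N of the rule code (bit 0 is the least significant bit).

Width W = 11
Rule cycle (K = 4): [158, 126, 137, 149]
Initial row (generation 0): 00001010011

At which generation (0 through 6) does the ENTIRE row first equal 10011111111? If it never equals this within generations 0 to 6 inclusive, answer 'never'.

Gen 0: 00001010011
Gen 1 (rule 158): 00011011110
Gen 2 (rule 126): 00111110011
Gen 3 (rule 137): 10111100010
Gen 4 (rule 149): 10011011011
Gen 5 (rule 158): 11110010010
Gen 6 (rule 126): 10011111111

Answer: 6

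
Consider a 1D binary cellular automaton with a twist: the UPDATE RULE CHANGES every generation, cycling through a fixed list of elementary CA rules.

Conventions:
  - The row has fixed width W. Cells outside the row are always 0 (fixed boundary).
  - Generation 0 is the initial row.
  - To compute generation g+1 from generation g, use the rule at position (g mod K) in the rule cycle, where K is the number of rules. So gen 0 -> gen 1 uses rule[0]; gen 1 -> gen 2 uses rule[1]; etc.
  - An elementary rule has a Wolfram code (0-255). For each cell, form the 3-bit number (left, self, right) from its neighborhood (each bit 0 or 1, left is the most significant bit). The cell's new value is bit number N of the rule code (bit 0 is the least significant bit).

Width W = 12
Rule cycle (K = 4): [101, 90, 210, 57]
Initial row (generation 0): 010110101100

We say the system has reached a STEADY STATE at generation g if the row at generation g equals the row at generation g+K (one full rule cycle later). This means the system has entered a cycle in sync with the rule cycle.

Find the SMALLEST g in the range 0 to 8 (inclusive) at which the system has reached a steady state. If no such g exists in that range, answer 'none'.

Gen 0: 010110101100
Gen 1 (rule 101): 011011110101
Gen 2 (rule 90): 111010010000
Gen 3 (rule 210): 011001101000
Gen 4 (rule 57): 010101010111
Gen 5 (rule 101): 011111111001
Gen 6 (rule 90): 110000001110
Gen 7 (rule 210): 011000010111
Gen 8 (rule 57): 010111001100
Gen 9 (rule 101): 011001000101
Gen 10 (rule 90): 111110101000
Gen 11 (rule 210): 011110000100
Gen 12 (rule 57): 010001110011

Answer: none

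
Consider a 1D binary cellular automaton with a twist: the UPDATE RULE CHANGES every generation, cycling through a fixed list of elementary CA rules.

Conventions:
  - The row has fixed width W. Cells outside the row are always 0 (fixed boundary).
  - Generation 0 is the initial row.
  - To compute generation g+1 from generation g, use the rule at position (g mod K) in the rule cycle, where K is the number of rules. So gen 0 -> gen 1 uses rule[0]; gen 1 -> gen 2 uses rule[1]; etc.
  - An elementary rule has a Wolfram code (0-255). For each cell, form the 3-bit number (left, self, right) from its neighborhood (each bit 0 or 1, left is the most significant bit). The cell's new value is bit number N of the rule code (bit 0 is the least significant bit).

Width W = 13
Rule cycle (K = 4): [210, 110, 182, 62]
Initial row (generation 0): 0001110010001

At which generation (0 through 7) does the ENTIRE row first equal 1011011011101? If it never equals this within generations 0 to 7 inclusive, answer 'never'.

Gen 0: 0001110010001
Gen 1 (rule 210): 0010111101010
Gen 2 (rule 110): 0111100111110
Gen 3 (rule 182): 1011011011101
Gen 4 (rule 62): 1110110110011
Gen 5 (rule 210): 0110010011101
Gen 6 (rule 110): 1110110110111
Gen 7 (rule 182): 0101001001010

Answer: 3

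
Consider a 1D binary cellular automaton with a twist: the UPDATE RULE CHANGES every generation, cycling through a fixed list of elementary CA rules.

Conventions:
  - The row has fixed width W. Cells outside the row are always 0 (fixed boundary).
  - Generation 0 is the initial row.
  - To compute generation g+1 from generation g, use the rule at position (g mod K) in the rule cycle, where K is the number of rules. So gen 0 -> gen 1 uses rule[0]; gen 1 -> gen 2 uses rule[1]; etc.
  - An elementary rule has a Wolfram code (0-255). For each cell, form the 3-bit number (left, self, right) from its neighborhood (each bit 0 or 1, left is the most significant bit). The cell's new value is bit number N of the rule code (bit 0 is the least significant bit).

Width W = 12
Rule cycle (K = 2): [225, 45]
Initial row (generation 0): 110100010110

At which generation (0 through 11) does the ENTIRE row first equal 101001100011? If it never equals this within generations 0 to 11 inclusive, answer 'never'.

Answer: never

Derivation:
Gen 0: 110100010110
Gen 1 (rule 225): 011001001010
Gen 2 (rule 45): 010001001110
Gen 3 (rule 225): 000100000110
Gen 4 (rule 45): 110101110100
Gen 5 (rule 225): 011010111001
Gen 6 (rule 45): 010111100001
Gen 7 (rule 225): 001011101100
Gen 8 (rule 45): 101110011001
Gen 9 (rule 225): 010110001000
Gen 10 (rule 45): 011100101011
Gen 11 (rule 225): 001100010101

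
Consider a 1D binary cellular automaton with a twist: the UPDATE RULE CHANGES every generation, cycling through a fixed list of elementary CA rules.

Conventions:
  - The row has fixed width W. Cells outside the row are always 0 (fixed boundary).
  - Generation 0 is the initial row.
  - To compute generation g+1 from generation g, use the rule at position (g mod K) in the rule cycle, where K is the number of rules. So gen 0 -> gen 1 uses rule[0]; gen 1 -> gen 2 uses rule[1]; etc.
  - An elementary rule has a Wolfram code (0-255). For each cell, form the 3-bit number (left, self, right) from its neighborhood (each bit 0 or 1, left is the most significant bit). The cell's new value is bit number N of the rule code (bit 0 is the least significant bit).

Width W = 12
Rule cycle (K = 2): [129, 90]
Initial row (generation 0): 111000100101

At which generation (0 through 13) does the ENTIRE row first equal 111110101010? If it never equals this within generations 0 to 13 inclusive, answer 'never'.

Answer: never

Derivation:
Gen 0: 111000100101
Gen 1 (rule 129): 010010000000
Gen 2 (rule 90): 101101000000
Gen 3 (rule 129): 000000011111
Gen 4 (rule 90): 000000110001
Gen 5 (rule 129): 111110000100
Gen 6 (rule 90): 100011001010
Gen 7 (rule 129): 001000000000
Gen 8 (rule 90): 010100000000
Gen 9 (rule 129): 000001111111
Gen 10 (rule 90): 000011000001
Gen 11 (rule 129): 111000011100
Gen 12 (rule 90): 101100110110
Gen 13 (rule 129): 000000000000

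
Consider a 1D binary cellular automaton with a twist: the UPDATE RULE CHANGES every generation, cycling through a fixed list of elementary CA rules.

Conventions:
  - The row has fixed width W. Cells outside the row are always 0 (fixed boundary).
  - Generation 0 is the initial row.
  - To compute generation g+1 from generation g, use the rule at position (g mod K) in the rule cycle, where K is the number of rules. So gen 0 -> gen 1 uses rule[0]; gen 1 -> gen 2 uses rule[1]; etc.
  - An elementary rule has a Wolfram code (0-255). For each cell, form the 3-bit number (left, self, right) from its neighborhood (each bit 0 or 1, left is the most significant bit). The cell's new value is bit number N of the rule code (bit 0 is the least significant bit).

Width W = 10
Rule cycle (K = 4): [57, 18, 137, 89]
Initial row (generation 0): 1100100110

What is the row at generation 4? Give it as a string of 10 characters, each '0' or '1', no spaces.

Answer: 1100101001

Derivation:
Gen 0: 1100100110
Gen 1 (rule 57): 1010010101
Gen 2 (rule 18): 0001100000
Gen 3 (rule 137): 1101001111
Gen 4 (rule 89): 1100101001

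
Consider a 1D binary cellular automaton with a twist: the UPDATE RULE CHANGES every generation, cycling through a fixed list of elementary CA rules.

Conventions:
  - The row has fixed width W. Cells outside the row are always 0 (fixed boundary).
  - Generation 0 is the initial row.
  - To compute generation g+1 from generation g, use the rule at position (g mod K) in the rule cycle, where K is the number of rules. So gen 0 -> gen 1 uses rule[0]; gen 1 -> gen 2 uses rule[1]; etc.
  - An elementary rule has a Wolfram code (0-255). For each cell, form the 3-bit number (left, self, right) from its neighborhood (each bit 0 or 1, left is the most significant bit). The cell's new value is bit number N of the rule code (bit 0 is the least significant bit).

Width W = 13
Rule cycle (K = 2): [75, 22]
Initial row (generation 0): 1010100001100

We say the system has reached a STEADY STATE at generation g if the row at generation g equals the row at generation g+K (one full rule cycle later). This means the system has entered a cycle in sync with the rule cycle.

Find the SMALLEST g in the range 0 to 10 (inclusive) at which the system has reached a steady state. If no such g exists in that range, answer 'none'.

Answer: 6

Derivation:
Gen 0: 1010100001100
Gen 1 (rule 75): 0000001111101
Gen 2 (rule 22): 0000010000001
Gen 3 (rule 75): 1111100111110
Gen 4 (rule 22): 0000011000001
Gen 5 (rule 75): 1111111011110
Gen 6 (rule 22): 0000000000001
Gen 7 (rule 75): 1111111111110
Gen 8 (rule 22): 0000000000001
Gen 9 (rule 75): 1111111111110
Gen 10 (rule 22): 0000000000001
Gen 11 (rule 75): 1111111111110
Gen 12 (rule 22): 0000000000001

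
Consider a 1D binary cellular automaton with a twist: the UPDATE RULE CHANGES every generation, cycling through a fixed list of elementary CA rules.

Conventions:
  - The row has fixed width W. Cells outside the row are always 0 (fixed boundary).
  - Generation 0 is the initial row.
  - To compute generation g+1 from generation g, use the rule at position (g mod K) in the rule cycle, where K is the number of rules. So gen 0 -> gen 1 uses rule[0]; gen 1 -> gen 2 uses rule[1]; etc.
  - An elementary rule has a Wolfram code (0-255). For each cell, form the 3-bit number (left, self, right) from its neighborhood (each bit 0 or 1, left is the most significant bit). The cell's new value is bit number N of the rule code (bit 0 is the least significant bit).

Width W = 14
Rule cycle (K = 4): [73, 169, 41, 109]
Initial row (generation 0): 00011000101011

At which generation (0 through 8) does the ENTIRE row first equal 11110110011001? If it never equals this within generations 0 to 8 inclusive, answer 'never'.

Answer: never

Derivation:
Gen 0: 00011000101011
Gen 1 (rule 73): 11011010000011
Gen 2 (rule 169): 10110100111010
Gen 3 (rule 41): 01101000100100
Gen 4 (rule 109): 01111010100101
Gen 5 (rule 73): 01001000000000
Gen 6 (rule 169): 00000011111111
Gen 7 (rule 41): 11111010000000
Gen 8 (rule 109): 10001110111111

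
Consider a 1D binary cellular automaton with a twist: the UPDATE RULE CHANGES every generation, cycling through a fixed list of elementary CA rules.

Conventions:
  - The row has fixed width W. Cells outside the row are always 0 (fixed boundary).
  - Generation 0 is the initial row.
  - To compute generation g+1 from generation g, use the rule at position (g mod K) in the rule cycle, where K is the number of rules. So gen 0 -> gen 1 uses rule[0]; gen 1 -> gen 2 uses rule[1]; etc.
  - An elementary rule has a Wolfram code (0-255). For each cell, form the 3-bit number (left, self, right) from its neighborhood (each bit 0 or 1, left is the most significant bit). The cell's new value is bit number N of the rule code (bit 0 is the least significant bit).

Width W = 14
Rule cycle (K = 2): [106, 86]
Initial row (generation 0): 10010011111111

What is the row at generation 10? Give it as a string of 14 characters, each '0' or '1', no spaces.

Gen 0: 10010011111111
Gen 1 (rule 106): 00100110000001
Gen 2 (rule 86): 01111011000011
Gen 3 (rule 106): 11001111000111
Gen 4 (rule 86): 01110001101001
Gen 5 (rule 106): 11010011110010
Gen 6 (rule 86): 01011100011111
Gen 7 (rule 106): 10110100110001
Gen 8 (rule 86): 10010111011011
Gen 9 (rule 106): 00101101111111
Gen 10 (rule 86): 01100100000001

Answer: 01100100000001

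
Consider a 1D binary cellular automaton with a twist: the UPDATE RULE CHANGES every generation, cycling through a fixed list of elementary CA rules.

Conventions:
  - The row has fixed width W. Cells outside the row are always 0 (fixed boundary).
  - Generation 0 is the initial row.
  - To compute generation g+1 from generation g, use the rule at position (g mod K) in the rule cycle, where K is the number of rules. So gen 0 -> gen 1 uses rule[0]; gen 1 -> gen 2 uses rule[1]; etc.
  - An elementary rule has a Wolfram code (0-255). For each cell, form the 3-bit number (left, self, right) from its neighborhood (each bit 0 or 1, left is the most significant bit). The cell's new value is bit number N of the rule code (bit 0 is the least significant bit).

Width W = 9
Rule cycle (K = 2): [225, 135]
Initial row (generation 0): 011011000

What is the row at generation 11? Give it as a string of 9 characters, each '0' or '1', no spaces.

Answer: 010011100

Derivation:
Gen 0: 011011000
Gen 1 (rule 225): 001101011
Gen 2 (rule 135): 110001000
Gen 3 (rule 225): 010100011
Gen 4 (rule 135): 110101100
Gen 5 (rule 225): 011010101
Gen 6 (rule 135): 100010101
Gen 7 (rule 225): 001001010
Gen 8 (rule 135): 111011010
Gen 9 (rule 225): 011101100
Gen 10 (rule 135): 101000001
Gen 11 (rule 225): 010011100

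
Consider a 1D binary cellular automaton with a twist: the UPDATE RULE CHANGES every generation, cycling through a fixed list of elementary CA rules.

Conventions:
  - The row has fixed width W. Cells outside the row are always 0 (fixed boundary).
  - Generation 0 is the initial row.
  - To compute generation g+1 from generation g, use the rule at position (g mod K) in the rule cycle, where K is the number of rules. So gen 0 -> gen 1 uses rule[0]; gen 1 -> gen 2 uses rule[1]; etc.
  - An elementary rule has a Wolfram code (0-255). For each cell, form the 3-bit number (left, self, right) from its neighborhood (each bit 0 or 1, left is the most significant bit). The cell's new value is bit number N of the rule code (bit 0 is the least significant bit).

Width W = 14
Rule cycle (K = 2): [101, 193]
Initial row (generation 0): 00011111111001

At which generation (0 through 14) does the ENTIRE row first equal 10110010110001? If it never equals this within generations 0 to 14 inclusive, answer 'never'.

Answer: 5

Derivation:
Gen 0: 00011111111001
Gen 1 (rule 101): 11000000001001
Gen 2 (rule 193): 01011111100000
Gen 3 (rule 101): 01100000101111
Gen 4 (rule 193): 00101110000111
Gen 5 (rule 101): 10110010110001
Gen 6 (rule 193): 00010000010100
Gen 7 (rule 101): 11010111011101
Gen 8 (rule 193): 01000011001100
Gen 9 (rule 101): 01011001000101
Gen 10 (rule 193): 00001000010000
Gen 11 (rule 101): 11101011010111
Gen 12 (rule 193): 01100001000011
Gen 13 (rule 101): 00101101011001
Gen 14 (rule 193): 10000100001000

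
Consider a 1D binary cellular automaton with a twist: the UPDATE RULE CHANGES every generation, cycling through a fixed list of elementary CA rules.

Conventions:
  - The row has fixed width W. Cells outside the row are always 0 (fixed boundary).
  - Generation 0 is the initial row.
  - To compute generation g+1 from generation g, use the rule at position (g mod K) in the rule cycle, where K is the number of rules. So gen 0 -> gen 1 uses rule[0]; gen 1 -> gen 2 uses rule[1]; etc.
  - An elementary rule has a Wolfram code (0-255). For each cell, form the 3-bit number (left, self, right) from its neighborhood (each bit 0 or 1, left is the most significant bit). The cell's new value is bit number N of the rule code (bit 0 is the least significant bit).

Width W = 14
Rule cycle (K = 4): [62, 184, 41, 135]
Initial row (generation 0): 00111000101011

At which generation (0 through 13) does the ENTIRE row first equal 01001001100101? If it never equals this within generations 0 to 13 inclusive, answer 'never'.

Gen 0: 00111000101011
Gen 1 (rule 62): 01100101111110
Gen 2 (rule 184): 01010011111101
Gen 3 (rule 41): 00100010000010
Gen 4 (rule 135): 11101110111110
Gen 5 (rule 62): 10011001100001
Gen 6 (rule 184): 01010101010000
Gen 7 (rule 41): 00101010100111
Gen 8 (rule 135): 11101010101010
Gen 9 (rule 62): 10011111111111
Gen 10 (rule 184): 01011111111110
Gen 11 (rule 41): 00110000000000
Gen 12 (rule 135): 11000111111111
Gen 13 (rule 62): 10101100000000

Answer: never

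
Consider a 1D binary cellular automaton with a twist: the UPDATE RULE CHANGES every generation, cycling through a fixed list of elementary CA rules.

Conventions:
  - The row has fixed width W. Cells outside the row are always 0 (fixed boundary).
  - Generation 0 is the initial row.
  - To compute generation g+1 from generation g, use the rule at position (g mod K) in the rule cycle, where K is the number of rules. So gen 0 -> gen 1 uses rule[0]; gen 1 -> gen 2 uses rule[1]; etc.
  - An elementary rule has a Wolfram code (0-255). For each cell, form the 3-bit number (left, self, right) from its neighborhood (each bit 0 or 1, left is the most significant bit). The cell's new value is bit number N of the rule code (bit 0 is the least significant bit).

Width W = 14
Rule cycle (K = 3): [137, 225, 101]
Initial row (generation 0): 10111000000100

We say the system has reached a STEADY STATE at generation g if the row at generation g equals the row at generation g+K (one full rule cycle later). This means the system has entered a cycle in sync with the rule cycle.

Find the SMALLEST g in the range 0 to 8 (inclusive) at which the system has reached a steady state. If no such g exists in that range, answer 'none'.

Gen 0: 10111000000100
Gen 1 (rule 137): 00110011110001
Gen 2 (rule 225): 10010001110100
Gen 3 (rule 101): 10010100011101
Gen 4 (rule 137): 00000001011000
Gen 5 (rule 225): 11111100101011
Gen 6 (rule 101): 00000100111101
Gen 7 (rule 137): 11110000111000
Gen 8 (rule 225): 01110110011011
Gen 9 (rule 101): 00011010001101
Gen 10 (rule 137): 11010000101000
Gen 11 (rule 225): 01100110010011

Answer: none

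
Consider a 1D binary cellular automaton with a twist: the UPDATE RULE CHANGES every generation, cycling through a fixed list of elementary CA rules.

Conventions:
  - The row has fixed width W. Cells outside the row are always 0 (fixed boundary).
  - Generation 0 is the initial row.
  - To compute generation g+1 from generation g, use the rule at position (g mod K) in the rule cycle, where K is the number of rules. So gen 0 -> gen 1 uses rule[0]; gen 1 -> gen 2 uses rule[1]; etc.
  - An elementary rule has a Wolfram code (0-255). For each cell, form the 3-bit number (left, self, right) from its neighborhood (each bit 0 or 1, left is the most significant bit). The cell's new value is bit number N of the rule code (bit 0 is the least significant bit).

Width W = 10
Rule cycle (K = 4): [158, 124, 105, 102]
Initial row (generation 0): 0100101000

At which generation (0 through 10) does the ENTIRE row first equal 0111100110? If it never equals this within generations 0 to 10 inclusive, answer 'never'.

Gen 0: 0100101000
Gen 1 (rule 158): 1111101100
Gen 2 (rule 124): 1000111110
Gen 3 (rule 105): 0010100010
Gen 4 (rule 102): 0111100110
Gen 5 (rule 158): 1111011101
Gen 6 (rule 124): 1001110111
Gen 7 (rule 105): 0001011101
Gen 8 (rule 102): 0011100111
Gen 9 (rule 158): 0111011110
Gen 10 (rule 124): 0101110011

Answer: 4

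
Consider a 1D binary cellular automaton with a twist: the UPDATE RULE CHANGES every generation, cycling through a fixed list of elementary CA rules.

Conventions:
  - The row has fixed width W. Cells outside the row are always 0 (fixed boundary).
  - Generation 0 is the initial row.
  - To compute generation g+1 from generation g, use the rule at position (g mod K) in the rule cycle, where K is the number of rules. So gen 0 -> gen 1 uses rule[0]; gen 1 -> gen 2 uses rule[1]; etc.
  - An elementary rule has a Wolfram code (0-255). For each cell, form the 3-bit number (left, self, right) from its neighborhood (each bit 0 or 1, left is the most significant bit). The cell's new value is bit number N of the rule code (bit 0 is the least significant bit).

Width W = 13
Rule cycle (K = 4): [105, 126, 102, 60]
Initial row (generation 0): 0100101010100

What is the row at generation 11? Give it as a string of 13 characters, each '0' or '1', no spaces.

Gen 0: 0100101010100
Gen 1 (rule 105): 0000010101001
Gen 2 (rule 126): 0000111111111
Gen 3 (rule 102): 0001000000001
Gen 4 (rule 60): 0001100000001
Gen 5 (rule 105): 1101101111100
Gen 6 (rule 126): 1111111000110
Gen 7 (rule 102): 0000001001010
Gen 8 (rule 60): 0000001101111
Gen 9 (rule 105): 1111101111001
Gen 10 (rule 126): 1000111001111
Gen 11 (rule 102): 1001001010001

Answer: 1001001010001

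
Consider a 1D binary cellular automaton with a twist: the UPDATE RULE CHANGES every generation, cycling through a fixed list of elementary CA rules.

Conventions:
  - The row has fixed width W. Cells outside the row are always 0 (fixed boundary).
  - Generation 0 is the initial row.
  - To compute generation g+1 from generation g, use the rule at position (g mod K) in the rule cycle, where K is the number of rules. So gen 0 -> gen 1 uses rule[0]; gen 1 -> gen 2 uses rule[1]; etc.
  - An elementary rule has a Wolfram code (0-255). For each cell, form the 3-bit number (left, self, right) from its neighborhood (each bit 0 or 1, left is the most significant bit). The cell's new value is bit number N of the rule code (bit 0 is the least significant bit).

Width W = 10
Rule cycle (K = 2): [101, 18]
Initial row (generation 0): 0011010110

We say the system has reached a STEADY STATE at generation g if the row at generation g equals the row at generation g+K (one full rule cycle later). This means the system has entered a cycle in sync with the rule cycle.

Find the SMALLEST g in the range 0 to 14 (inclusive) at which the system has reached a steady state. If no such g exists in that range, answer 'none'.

Answer: 8

Derivation:
Gen 0: 0011010110
Gen 1 (rule 101): 1001111010
Gen 2 (rule 18): 0110000001
Gen 3 (rule 101): 0010111101
Gen 4 (rule 18): 0100000000
Gen 5 (rule 101): 0101111111
Gen 6 (rule 18): 1000000000
Gen 7 (rule 101): 1011111111
Gen 8 (rule 18): 0000000000
Gen 9 (rule 101): 1111111111
Gen 10 (rule 18): 0000000000
Gen 11 (rule 101): 1111111111
Gen 12 (rule 18): 0000000000
Gen 13 (rule 101): 1111111111
Gen 14 (rule 18): 0000000000
Gen 15 (rule 101): 1111111111
Gen 16 (rule 18): 0000000000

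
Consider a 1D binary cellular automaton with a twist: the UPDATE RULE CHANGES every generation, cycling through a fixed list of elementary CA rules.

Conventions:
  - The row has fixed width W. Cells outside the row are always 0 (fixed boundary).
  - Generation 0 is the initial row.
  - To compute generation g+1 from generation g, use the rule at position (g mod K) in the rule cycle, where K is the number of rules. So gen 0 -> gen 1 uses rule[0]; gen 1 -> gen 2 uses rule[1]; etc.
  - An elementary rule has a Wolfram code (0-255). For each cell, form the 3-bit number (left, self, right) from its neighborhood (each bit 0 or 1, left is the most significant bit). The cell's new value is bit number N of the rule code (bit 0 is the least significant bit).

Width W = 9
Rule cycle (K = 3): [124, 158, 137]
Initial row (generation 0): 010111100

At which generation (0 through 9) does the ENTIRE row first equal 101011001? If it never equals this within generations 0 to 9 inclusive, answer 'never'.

Gen 0: 010111100
Gen 1 (rule 124): 011100110
Gen 2 (rule 158): 111011101
Gen 3 (rule 137): 110011000
Gen 4 (rule 124): 111011100
Gen 5 (rule 158): 110011010
Gen 6 (rule 137): 100010000
Gen 7 (rule 124): 110011000
Gen 8 (rule 158): 101110100
Gen 9 (rule 137): 001100001

Answer: never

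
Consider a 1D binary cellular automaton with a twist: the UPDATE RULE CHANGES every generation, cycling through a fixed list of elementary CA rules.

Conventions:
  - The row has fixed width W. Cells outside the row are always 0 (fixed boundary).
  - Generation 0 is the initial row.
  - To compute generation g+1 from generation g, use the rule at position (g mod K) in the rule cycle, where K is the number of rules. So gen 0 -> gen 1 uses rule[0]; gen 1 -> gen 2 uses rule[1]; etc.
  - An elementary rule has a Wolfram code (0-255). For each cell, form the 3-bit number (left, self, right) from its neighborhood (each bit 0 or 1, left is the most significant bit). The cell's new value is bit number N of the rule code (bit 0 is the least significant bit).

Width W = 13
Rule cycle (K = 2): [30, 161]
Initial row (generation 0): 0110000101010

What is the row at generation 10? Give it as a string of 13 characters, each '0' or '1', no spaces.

Gen 0: 0110000101010
Gen 1 (rule 30): 1101001101011
Gen 2 (rule 161): 0010000010100
Gen 3 (rule 30): 0111000110110
Gen 4 (rule 161): 0010010001000
Gen 5 (rule 30): 0111111011100
Gen 6 (rule 161): 0011110101001
Gen 7 (rule 30): 0110000101111
Gen 8 (rule 161): 0000110010110
Gen 9 (rule 30): 0001101110101
Gen 10 (rule 161): 1100010101010

Answer: 1100010101010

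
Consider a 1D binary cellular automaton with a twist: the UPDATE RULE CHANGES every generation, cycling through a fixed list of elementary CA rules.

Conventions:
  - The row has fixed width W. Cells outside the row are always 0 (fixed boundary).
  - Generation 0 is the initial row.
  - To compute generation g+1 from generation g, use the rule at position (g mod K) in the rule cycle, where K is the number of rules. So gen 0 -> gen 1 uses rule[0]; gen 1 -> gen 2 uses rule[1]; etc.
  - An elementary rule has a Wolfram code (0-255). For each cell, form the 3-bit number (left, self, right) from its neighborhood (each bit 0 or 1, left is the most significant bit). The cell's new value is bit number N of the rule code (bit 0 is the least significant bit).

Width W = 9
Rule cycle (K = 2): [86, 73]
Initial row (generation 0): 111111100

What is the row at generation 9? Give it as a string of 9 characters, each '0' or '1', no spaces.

Gen 0: 111111100
Gen 1 (rule 86): 000000110
Gen 2 (rule 73): 111110110
Gen 3 (rule 86): 000010011
Gen 4 (rule 73): 111000011
Gen 5 (rule 86): 001100101
Gen 6 (rule 73): 101100000
Gen 7 (rule 86): 100110000
Gen 8 (rule 73): 000110111
Gen 9 (rule 86): 001010001

Answer: 001010001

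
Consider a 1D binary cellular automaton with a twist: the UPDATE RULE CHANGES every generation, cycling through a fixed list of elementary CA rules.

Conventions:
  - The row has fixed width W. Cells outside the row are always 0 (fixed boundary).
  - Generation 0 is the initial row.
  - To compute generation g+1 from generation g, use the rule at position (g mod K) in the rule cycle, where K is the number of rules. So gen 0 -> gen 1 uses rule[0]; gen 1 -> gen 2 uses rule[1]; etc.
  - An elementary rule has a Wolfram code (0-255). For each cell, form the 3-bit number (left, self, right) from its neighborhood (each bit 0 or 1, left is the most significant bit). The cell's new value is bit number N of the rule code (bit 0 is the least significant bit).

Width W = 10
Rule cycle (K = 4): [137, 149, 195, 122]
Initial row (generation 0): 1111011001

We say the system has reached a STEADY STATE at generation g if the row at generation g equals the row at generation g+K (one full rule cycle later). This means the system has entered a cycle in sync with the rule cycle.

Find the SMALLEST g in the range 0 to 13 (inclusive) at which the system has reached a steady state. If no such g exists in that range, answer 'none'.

Answer: none

Derivation:
Gen 0: 1111011001
Gen 1 (rule 137): 1110010000
Gen 2 (rule 149): 0101011111
Gen 3 (rule 195): 1000001111
Gen 4 (rule 122): 0100011001
Gen 5 (rule 137): 0001010000
Gen 6 (rule 149): 1101011111
Gen 7 (rule 195): 0100001111
Gen 8 (rule 122): 1010011001
Gen 9 (rule 137): 0000010000
Gen 10 (rule 149): 1111011111
Gen 11 (rule 195): 0111001111
Gen 12 (rule 122): 1101111001
Gen 13 (rule 137): 1001110000
Gen 14 (rule 149): 1100101111
Gen 15 (rule 195): 0101000111
Gen 16 (rule 122): 1010101101
Gen 17 (rule 137): 0000001000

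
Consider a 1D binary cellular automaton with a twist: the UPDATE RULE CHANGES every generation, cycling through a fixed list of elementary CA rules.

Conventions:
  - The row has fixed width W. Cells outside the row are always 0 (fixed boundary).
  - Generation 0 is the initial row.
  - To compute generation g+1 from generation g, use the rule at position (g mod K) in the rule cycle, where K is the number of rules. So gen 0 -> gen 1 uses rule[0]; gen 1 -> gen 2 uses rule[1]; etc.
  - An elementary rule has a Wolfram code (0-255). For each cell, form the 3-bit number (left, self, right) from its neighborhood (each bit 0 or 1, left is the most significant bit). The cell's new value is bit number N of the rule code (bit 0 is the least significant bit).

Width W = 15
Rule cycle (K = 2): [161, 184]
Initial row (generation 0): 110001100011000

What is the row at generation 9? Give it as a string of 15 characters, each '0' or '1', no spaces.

Gen 0: 110001100011000
Gen 1 (rule 161): 000100001000011
Gen 2 (rule 184): 000010000100010
Gen 3 (rule 161): 111000110001000
Gen 4 (rule 184): 110100101000100
Gen 5 (rule 161): 001000010010001
Gen 6 (rule 184): 000100001001000
Gen 7 (rule 161): 110001100000011
Gen 8 (rule 184): 101001010000010
Gen 9 (rule 161): 010000100111000

Answer: 010000100111000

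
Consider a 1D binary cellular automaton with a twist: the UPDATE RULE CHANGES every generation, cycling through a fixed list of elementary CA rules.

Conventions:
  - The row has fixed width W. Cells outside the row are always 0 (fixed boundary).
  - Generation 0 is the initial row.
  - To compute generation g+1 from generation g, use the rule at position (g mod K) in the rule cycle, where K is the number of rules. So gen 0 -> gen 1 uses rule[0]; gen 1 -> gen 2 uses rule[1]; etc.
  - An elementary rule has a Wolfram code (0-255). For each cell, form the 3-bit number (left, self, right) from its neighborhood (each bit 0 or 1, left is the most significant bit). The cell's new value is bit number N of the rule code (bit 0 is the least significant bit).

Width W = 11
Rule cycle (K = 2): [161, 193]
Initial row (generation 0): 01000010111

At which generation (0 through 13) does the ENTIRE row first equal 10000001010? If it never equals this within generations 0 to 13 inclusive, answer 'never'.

Answer: 13

Derivation:
Gen 0: 01000010111
Gen 1 (rule 161): 00011001010
Gen 2 (rule 193): 11001000000
Gen 3 (rule 161): 00000011111
Gen 4 (rule 193): 11111001111
Gen 5 (rule 161): 01110000110
Gen 6 (rule 193): 00110110010
Gen 7 (rule 161): 10001000000
Gen 8 (rule 193): 00100011111
Gen 9 (rule 161): 10001001110
Gen 10 (rule 193): 00100000110
Gen 11 (rule 161): 10001110000
Gen 12 (rule 193): 00100110111
Gen 13 (rule 161): 10000001010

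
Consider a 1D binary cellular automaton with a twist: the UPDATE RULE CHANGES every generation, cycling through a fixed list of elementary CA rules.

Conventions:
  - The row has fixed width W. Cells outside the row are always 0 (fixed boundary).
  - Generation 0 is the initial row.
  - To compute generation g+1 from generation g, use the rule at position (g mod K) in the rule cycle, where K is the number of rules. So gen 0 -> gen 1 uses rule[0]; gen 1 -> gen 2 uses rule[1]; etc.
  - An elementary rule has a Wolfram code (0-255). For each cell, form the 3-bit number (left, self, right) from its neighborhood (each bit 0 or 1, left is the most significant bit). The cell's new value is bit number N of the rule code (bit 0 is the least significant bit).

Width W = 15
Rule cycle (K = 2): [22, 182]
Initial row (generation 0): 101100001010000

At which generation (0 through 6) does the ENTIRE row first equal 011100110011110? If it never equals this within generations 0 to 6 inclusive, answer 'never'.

Gen 0: 101100001010000
Gen 1 (rule 22): 100010011011000
Gen 2 (rule 182): 110111100100100
Gen 3 (rule 22): 000000011111110
Gen 4 (rule 182): 000000101111101
Gen 5 (rule 22): 000001100000001
Gen 6 (rule 182): 000010010000011

Answer: never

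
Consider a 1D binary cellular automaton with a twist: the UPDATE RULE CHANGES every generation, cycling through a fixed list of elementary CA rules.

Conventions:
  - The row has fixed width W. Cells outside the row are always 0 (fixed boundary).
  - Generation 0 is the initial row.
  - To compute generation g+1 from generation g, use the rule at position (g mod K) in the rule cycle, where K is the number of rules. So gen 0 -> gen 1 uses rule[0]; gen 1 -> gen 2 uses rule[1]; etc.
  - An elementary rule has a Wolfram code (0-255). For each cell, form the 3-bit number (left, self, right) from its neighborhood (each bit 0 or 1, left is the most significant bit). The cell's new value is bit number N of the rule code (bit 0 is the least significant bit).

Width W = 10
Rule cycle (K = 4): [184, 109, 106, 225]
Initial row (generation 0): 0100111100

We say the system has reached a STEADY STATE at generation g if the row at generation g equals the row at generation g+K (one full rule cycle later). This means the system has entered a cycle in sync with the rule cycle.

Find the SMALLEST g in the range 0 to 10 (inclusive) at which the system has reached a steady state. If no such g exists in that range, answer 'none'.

Gen 0: 0100111100
Gen 1 (rule 184): 0010111010
Gen 2 (rule 109): 1011101110
Gen 3 (rule 106): 0110111010
Gen 4 (rule 225): 0011011100
Gen 5 (rule 184): 0010111010
Gen 6 (rule 109): 1011101110
Gen 7 (rule 106): 0110111010
Gen 8 (rule 225): 0011011100
Gen 9 (rule 184): 0010111010
Gen 10 (rule 109): 1011101110
Gen 11 (rule 106): 0110111010
Gen 12 (rule 225): 0011011100
Gen 13 (rule 184): 0010111010
Gen 14 (rule 109): 1011101110

Answer: 1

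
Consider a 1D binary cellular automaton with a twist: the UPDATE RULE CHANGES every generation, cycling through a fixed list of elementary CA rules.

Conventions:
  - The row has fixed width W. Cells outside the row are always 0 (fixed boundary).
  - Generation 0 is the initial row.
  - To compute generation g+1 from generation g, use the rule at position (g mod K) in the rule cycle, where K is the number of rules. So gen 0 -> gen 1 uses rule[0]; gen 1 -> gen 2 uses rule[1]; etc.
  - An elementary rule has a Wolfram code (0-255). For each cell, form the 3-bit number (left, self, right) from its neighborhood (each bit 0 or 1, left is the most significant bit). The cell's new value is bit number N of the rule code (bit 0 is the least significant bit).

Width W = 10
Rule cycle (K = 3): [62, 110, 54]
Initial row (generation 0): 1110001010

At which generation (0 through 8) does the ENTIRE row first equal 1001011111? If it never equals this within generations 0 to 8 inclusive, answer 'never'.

Gen 0: 1110001010
Gen 1 (rule 62): 1001011111
Gen 2 (rule 110): 1011110001
Gen 3 (rule 54): 1100001011
Gen 4 (rule 62): 1010011110
Gen 5 (rule 110): 1110110010
Gen 6 (rule 54): 0001001111
Gen 7 (rule 62): 0011111000
Gen 8 (rule 110): 0110001000

Answer: 1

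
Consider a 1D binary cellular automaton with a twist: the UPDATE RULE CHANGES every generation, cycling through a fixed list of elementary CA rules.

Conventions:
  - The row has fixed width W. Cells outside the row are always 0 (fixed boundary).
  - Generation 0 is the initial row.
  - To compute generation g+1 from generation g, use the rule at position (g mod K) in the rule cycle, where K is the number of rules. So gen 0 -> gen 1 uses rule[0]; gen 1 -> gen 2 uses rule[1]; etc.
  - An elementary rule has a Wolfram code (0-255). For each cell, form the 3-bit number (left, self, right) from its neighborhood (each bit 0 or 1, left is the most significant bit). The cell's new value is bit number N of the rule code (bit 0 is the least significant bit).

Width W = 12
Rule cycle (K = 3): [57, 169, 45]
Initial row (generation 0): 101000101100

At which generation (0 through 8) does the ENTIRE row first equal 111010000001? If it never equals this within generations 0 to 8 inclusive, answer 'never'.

Answer: never

Derivation:
Gen 0: 101000101100
Gen 1 (rule 57): 010110011011
Gen 2 (rule 169): 001100010110
Gen 3 (rule 45): 101001011100
Gen 4 (rule 57): 010100110011
Gen 5 (rule 169): 001000100010
Gen 6 (rule 45): 101010101010
Gen 7 (rule 57): 010101010101
Gen 8 (rule 169): 001010101010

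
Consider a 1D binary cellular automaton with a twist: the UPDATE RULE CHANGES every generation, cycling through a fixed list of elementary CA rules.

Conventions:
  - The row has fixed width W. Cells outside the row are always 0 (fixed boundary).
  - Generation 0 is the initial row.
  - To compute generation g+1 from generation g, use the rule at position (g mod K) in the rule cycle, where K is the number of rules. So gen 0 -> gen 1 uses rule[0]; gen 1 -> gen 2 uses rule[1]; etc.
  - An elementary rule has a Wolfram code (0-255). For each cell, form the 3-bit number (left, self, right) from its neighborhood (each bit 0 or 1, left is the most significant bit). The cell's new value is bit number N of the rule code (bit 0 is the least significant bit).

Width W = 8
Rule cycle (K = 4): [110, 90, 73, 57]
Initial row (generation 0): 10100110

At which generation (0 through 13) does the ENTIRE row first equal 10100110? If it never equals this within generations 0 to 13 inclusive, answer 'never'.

Answer: 0

Derivation:
Gen 0: 10100110
Gen 1 (rule 110): 11101110
Gen 2 (rule 90): 10101011
Gen 3 (rule 73): 00000011
Gen 4 (rule 57): 11111010
Gen 5 (rule 110): 10001110
Gen 6 (rule 90): 01011011
Gen 7 (rule 73): 00011011
Gen 8 (rule 57): 11010110
Gen 9 (rule 110): 11111110
Gen 10 (rule 90): 10000011
Gen 11 (rule 73): 00111011
Gen 12 (rule 57): 10100110
Gen 13 (rule 110): 11101110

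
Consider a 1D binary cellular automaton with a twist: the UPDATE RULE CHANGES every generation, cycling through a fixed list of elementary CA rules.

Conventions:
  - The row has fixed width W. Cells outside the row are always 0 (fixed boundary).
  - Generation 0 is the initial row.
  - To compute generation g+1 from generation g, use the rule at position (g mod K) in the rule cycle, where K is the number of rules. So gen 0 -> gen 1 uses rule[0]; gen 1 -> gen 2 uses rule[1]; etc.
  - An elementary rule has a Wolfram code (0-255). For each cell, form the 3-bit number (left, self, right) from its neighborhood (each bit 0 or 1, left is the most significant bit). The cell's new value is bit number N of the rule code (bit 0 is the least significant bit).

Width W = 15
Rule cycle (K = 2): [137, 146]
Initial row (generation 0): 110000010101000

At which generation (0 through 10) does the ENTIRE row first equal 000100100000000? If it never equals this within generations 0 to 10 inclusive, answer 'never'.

Gen 0: 110000010101000
Gen 1 (rule 137): 100111000000011
Gen 2 (rule 146): 011010100000100
Gen 3 (rule 137): 010000001110001
Gen 4 (rule 146): 101000010101010
Gen 5 (rule 137): 000011000000000
Gen 6 (rule 146): 000100100000000
Gen 7 (rule 137): 110000001111111
Gen 8 (rule 146): 001000010111110
Gen 9 (rule 137): 100011000111100
Gen 10 (rule 146): 010100101011010

Answer: 6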